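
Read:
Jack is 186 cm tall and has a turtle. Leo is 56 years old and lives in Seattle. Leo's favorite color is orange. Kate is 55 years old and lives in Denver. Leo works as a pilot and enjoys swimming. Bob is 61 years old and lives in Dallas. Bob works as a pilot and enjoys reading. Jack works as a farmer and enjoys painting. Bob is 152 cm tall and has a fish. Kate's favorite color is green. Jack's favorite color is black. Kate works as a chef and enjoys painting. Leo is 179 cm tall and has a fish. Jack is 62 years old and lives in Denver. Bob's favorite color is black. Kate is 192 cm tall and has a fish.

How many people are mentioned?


People: Bob, Leo, Kate, Jack. Count = 4

4


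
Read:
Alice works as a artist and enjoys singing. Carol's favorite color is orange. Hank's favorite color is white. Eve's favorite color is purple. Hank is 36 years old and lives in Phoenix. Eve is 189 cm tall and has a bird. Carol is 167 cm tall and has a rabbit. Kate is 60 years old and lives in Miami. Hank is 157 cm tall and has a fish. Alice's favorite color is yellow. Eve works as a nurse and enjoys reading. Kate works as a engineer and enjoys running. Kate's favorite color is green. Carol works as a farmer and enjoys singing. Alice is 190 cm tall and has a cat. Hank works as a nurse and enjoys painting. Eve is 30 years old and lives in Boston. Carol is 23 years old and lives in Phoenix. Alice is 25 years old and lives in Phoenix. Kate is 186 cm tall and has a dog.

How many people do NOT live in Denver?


Not in Denver: 5

5


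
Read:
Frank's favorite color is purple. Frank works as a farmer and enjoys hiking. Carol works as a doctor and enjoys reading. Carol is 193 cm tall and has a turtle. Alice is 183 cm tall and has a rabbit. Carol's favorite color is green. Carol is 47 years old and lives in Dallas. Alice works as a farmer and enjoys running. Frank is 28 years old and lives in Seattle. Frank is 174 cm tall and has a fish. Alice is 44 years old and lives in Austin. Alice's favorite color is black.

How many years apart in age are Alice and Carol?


44 vs 47, diff = 3

3


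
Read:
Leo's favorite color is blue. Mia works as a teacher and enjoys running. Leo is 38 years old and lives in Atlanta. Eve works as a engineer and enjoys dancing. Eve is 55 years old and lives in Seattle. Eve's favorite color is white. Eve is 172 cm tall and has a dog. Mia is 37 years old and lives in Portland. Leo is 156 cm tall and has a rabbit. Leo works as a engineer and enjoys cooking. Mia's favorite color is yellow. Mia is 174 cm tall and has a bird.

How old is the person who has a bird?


Person with bird is Mia, age 37

37


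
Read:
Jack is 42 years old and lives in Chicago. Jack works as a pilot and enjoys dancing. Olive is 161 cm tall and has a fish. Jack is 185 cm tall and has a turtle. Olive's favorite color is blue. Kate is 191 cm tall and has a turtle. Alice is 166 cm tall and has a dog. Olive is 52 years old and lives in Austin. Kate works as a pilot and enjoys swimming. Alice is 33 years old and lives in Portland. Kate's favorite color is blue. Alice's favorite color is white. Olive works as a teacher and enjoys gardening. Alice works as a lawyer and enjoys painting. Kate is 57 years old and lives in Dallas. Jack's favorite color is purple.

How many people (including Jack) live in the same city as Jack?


Jack lives in Chicago. Count = 1

1


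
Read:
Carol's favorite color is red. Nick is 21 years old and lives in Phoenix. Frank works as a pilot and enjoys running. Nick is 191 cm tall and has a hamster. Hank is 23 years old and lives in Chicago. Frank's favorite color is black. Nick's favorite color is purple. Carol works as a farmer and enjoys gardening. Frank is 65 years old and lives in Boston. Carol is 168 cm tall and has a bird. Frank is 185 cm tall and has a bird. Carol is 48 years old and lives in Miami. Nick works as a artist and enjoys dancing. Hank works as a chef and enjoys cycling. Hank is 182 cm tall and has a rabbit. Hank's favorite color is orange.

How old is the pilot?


The pilot is Frank, age 65

65


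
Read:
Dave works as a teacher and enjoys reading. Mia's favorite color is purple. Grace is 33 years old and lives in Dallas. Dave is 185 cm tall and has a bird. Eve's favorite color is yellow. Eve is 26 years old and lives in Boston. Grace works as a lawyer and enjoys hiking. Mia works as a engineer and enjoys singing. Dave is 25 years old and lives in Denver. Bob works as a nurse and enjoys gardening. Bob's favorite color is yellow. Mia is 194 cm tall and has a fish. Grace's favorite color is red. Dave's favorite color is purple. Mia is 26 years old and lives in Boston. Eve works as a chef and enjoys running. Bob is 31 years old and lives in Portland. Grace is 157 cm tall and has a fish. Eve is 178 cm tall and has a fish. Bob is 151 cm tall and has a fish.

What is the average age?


Sum=141, n=5, avg=28.2

28.2


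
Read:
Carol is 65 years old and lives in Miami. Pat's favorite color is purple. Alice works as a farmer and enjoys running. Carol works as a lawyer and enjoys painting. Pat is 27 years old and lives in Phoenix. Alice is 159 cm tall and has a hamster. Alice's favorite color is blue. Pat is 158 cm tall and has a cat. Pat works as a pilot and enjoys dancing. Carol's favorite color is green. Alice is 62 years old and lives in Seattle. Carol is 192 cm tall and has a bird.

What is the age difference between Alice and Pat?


|62 - 27| = 35

35


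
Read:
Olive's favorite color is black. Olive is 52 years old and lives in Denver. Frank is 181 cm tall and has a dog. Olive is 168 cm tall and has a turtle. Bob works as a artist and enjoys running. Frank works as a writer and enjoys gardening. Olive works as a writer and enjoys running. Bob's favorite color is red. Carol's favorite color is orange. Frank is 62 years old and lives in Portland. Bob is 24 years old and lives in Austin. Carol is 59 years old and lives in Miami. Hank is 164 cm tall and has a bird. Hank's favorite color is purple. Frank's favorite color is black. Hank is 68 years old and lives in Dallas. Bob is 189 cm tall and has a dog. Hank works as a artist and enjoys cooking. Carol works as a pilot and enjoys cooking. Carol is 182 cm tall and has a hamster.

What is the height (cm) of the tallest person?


Tallest: Bob at 189 cm

189


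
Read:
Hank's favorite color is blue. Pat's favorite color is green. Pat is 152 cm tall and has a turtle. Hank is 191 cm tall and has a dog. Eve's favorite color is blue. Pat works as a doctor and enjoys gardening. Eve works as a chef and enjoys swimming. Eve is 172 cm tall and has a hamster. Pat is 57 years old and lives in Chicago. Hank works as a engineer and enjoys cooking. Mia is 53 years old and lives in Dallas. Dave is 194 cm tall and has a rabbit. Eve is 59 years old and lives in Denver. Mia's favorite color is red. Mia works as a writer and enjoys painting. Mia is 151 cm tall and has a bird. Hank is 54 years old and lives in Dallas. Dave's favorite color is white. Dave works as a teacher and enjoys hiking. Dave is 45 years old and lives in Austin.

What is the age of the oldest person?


Oldest: Eve at 59

59


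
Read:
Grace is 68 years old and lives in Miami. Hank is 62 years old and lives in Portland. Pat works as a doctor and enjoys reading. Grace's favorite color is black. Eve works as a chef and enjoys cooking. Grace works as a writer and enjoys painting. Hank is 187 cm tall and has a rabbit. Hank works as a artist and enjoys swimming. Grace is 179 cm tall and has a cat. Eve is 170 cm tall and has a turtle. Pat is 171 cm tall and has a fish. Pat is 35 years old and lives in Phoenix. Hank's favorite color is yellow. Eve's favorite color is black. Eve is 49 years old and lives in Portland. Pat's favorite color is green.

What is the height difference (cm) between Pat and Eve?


|171 - 170| = 1

1


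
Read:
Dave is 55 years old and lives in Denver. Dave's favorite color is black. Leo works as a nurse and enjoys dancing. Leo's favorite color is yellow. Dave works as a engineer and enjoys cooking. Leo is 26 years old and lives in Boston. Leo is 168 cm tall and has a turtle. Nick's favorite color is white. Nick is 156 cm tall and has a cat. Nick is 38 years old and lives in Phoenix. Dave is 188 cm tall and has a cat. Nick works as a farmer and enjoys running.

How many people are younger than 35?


Filter: 1

1


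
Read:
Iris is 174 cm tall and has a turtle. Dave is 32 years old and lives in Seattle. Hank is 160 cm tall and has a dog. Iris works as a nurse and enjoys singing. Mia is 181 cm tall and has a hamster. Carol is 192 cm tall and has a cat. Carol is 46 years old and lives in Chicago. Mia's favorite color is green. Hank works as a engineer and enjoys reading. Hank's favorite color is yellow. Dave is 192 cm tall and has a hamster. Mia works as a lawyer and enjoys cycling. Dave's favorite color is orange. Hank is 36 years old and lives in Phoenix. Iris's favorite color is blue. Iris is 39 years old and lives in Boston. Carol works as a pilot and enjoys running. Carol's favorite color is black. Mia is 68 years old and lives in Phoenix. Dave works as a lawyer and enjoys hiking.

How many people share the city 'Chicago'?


Count: 1

1


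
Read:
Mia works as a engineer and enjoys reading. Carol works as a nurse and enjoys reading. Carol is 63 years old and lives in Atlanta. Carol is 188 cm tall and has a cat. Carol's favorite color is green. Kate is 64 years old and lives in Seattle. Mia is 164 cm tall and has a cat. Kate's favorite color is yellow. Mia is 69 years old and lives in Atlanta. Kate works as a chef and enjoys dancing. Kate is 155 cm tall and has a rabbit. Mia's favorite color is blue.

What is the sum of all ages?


69+63+64 = 196

196


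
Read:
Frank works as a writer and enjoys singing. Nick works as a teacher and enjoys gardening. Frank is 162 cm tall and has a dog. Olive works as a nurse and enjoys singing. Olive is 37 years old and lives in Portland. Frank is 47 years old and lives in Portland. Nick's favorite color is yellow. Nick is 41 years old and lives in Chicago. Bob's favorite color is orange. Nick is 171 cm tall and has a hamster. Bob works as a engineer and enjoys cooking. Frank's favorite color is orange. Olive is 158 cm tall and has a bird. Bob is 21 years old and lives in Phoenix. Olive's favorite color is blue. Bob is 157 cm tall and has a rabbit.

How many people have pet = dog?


Count: 1

1


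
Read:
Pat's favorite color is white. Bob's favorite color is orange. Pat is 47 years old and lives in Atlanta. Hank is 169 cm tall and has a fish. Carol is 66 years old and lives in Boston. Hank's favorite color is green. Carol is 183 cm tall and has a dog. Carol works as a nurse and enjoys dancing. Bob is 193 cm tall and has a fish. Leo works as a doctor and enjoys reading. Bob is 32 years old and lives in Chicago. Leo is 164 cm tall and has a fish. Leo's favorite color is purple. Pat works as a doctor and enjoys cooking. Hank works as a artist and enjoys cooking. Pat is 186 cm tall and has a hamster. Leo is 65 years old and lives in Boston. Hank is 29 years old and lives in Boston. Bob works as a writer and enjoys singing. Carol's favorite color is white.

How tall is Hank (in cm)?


Hank is 169 cm tall

169


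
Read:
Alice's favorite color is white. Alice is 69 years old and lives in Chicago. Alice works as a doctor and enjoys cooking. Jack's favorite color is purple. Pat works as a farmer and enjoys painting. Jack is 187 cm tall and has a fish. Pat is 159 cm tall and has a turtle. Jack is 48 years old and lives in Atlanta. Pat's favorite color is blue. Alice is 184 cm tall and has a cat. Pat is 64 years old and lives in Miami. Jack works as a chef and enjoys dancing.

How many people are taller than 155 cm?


Taller than 155: 3

3


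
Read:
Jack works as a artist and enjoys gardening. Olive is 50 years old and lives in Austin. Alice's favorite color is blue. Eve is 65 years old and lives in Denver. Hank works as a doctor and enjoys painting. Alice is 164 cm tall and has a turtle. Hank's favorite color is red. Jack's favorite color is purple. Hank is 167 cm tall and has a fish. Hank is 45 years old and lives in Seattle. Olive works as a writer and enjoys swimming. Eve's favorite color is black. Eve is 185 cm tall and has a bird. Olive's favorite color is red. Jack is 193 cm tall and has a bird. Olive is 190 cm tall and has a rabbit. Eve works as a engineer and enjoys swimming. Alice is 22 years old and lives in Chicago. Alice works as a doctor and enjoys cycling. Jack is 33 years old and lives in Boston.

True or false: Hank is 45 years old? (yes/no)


Hank is actually 45. yes

yes


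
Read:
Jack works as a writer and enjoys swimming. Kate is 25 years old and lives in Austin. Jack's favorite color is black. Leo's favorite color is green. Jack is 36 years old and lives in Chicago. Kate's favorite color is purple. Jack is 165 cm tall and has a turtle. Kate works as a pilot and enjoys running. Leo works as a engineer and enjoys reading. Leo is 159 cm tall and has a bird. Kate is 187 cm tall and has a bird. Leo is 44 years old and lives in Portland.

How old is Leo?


Leo is 44 years old

44


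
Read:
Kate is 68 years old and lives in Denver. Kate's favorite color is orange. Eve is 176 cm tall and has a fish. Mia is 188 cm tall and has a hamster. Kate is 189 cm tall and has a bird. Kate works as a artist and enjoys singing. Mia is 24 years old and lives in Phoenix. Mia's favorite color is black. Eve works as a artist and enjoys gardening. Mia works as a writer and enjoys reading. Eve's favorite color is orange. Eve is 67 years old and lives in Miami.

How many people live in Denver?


Count in Denver: 1

1


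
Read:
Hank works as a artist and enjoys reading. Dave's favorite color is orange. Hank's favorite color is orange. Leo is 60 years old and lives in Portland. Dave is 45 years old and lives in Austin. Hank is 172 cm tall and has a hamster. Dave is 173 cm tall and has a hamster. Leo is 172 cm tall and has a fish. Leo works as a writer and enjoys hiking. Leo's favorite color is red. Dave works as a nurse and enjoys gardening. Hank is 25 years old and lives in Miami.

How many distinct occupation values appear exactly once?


Unique occupation values: 3

3


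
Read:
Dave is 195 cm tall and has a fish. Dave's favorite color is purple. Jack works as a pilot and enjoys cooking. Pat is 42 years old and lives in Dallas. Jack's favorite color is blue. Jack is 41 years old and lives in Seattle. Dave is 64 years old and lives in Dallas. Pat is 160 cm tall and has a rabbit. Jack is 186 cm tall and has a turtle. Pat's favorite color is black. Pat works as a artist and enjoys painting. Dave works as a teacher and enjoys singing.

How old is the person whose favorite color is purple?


Person with favorite color=purple is Dave, age 64

64


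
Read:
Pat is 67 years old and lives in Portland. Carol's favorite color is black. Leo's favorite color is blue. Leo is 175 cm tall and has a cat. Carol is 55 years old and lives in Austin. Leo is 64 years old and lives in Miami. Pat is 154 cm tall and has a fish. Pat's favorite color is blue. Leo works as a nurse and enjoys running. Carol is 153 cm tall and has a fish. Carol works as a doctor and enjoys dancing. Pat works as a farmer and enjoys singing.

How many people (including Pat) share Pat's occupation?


Pat is a farmer. Count = 1

1


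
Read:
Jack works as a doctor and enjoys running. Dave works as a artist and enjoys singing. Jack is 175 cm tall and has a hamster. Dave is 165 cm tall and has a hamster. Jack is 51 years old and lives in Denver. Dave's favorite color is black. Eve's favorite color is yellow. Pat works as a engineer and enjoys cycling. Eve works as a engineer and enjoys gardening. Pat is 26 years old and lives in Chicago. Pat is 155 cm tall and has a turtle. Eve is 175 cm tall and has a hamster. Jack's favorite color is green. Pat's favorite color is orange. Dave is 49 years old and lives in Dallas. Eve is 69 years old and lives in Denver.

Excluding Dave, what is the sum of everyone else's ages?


Sum (excluding Dave): 146

146


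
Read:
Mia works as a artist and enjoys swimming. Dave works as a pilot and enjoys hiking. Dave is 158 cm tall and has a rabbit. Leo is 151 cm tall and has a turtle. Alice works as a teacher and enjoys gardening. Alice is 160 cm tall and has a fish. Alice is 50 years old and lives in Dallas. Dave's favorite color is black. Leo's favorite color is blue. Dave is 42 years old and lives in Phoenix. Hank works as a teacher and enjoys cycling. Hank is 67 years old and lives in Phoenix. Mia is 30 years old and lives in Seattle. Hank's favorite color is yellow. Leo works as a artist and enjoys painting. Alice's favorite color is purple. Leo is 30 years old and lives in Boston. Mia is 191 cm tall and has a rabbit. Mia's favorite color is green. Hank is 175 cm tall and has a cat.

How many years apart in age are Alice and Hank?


50 vs 67, diff = 17

17


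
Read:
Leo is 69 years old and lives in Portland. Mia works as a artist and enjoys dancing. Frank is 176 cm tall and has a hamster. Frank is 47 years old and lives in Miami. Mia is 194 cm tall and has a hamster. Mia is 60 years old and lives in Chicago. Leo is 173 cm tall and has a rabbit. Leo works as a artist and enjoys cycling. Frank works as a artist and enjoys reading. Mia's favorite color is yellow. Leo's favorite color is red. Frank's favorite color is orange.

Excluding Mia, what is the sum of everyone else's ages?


Sum (excluding Mia): 116

116


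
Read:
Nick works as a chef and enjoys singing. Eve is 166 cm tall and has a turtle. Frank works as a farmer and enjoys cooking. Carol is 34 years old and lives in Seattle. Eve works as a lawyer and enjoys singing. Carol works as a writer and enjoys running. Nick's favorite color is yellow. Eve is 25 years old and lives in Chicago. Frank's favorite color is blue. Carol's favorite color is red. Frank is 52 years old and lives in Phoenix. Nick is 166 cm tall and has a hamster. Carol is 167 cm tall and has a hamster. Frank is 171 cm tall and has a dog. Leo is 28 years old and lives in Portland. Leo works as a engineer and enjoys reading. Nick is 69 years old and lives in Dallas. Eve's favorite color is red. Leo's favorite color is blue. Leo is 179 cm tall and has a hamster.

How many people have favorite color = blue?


Count: 2

2


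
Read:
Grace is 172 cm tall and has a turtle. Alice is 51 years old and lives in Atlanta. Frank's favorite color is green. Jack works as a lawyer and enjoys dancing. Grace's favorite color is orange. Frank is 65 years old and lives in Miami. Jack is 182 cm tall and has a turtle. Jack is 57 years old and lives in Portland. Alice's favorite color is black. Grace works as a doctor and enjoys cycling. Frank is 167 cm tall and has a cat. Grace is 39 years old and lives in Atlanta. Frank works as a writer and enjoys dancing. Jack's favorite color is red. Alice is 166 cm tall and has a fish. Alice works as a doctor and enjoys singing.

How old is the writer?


The writer is Frank, age 65

65


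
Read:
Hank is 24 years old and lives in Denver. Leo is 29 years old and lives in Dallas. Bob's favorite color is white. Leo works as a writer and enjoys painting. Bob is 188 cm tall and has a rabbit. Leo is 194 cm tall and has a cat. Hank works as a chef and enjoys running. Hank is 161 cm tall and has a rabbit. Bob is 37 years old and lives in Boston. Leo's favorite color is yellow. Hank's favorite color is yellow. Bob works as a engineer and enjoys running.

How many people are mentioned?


People: Hank, Leo, Bob. Count = 3

3


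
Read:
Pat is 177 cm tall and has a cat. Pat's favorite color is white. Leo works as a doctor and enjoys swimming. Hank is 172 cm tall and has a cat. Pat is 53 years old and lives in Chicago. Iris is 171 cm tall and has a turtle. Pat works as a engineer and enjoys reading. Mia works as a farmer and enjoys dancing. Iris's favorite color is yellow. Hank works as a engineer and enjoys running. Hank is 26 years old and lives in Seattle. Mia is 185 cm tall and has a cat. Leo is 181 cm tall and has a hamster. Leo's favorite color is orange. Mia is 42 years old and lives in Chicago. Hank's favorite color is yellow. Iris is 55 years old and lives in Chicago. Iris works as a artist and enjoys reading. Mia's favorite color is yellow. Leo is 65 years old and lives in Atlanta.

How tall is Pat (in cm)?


Pat is 177 cm tall

177


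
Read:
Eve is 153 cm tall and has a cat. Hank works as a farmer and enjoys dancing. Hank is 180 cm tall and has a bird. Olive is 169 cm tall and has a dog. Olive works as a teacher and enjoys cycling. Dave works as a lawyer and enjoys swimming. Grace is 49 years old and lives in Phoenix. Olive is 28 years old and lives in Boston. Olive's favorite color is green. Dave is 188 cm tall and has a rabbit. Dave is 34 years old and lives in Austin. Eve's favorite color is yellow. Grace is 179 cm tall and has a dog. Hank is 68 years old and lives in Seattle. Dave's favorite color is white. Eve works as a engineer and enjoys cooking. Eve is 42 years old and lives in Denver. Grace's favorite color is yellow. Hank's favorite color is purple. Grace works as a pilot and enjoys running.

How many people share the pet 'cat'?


Count: 1

1


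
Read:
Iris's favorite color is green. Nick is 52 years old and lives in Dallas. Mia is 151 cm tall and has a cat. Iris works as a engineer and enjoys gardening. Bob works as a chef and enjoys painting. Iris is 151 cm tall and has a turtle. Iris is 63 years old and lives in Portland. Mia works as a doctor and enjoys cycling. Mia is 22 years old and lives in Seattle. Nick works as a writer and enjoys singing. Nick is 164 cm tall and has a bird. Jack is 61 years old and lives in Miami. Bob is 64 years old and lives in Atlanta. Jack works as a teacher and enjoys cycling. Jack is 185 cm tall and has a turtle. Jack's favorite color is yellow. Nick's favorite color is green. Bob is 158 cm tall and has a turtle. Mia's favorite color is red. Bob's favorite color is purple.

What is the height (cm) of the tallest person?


Tallest: Jack at 185 cm

185


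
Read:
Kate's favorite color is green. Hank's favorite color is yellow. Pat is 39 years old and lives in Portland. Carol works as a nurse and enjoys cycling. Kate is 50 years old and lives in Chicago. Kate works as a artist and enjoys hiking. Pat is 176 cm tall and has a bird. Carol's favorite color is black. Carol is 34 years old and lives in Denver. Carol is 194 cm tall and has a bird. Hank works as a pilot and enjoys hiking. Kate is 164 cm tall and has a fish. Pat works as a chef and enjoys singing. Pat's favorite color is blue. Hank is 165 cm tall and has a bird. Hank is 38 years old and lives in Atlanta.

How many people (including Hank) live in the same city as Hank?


Hank lives in Atlanta. Count = 1

1


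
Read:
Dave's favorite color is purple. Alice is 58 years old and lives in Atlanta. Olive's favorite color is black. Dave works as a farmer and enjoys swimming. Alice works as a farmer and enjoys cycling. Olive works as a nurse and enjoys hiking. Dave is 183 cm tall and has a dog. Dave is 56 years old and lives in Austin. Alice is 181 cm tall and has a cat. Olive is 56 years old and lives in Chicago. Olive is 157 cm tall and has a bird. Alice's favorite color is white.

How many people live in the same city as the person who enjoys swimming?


Person with hobby swimming is Dave, city Austin. Count = 1

1


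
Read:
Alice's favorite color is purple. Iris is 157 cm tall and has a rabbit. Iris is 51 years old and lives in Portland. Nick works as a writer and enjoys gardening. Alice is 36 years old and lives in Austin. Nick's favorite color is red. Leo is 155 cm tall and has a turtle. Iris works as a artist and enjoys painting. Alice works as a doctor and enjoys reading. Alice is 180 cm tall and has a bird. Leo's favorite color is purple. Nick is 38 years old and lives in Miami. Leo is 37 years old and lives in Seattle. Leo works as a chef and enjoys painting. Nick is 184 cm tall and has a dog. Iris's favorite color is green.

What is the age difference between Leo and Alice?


|37 - 36| = 1

1


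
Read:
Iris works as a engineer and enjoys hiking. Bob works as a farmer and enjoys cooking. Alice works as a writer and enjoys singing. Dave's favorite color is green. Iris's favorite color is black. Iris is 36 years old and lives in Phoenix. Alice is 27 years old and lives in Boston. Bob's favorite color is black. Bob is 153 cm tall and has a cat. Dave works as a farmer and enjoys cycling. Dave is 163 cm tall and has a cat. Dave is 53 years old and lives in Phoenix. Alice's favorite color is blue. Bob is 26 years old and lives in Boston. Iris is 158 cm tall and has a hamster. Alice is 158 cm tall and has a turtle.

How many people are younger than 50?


Filter: 3

3


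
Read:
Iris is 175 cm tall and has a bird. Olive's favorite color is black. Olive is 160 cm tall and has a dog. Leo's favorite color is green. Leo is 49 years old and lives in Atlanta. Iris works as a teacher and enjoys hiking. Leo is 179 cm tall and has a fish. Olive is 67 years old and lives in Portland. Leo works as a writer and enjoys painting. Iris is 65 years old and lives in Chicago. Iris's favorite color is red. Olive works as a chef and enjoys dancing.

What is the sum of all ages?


49+65+67 = 181

181


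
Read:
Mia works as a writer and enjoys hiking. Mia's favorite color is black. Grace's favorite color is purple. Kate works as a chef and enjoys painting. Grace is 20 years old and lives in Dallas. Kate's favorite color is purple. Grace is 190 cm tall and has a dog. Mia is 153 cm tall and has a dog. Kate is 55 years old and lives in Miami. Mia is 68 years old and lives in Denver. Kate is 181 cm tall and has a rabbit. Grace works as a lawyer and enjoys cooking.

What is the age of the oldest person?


Oldest: Mia at 68

68


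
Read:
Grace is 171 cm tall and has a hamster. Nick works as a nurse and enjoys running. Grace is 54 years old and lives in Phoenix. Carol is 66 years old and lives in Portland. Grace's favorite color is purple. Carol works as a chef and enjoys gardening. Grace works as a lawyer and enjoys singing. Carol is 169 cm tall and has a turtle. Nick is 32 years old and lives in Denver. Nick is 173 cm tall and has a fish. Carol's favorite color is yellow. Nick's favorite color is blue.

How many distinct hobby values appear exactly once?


Unique hobby values: 3

3


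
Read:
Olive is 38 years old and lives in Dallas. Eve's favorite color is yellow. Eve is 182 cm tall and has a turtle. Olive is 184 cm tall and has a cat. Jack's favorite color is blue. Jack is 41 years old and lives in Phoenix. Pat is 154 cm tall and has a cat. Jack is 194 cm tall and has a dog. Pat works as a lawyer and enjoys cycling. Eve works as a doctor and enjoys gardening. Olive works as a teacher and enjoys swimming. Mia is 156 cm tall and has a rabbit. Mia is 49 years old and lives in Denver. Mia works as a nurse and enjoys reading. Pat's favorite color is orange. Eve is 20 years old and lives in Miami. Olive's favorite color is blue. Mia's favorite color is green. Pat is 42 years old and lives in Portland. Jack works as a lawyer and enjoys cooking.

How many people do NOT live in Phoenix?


Not in Phoenix: 4

4


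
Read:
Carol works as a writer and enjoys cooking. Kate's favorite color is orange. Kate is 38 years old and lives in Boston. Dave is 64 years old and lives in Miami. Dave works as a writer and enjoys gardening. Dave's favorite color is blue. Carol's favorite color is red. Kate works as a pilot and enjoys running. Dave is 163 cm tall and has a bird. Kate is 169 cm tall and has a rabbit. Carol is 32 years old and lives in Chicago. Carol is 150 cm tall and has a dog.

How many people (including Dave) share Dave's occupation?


Dave is a writer. Count = 2

2


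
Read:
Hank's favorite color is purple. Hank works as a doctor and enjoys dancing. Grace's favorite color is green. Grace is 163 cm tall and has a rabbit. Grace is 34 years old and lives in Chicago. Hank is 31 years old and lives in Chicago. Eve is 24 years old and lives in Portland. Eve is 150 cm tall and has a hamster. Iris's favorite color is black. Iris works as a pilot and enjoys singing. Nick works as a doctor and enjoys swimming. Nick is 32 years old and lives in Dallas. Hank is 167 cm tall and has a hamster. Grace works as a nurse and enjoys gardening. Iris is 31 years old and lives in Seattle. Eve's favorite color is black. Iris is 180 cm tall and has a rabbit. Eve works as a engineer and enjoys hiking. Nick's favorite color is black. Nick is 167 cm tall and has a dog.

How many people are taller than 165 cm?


Taller than 165: 3

3


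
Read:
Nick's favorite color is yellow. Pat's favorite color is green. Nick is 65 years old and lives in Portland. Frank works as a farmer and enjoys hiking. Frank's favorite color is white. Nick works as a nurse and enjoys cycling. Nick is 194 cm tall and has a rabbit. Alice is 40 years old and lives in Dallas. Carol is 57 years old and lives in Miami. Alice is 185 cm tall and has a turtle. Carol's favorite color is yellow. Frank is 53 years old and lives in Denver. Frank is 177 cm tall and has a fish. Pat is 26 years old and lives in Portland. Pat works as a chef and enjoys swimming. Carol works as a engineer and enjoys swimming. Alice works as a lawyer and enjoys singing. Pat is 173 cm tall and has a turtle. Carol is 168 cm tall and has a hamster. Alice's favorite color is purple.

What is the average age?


Sum=241, n=5, avg=48.2

48.2


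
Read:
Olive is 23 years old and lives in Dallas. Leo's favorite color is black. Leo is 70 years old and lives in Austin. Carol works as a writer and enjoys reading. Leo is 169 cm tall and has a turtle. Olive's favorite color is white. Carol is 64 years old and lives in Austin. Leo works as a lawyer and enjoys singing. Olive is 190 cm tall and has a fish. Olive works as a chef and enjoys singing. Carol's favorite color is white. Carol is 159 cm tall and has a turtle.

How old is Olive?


Olive is 23 years old

23


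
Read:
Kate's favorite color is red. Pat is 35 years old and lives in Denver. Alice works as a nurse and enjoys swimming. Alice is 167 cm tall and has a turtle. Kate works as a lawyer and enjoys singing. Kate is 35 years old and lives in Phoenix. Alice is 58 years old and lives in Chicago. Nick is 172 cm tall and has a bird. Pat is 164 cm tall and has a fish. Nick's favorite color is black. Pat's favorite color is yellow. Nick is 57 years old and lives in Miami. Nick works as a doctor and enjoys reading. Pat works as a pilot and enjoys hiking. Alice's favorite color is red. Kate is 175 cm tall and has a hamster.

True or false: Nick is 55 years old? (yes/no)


Nick is actually 57. no

no


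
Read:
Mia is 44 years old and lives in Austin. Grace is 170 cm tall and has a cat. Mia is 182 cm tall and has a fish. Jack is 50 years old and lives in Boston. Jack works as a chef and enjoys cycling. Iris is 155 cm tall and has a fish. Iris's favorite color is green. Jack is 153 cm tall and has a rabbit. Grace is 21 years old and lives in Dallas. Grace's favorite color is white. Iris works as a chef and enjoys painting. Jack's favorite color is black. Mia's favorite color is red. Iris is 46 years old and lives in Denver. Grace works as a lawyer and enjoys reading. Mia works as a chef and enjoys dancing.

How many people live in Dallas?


Count in Dallas: 1

1


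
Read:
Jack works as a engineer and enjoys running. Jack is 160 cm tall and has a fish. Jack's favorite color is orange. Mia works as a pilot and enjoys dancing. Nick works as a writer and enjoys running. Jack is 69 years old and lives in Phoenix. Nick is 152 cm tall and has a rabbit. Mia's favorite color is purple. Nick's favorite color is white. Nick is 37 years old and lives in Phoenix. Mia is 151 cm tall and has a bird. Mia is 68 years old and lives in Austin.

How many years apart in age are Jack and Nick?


69 vs 37, diff = 32

32


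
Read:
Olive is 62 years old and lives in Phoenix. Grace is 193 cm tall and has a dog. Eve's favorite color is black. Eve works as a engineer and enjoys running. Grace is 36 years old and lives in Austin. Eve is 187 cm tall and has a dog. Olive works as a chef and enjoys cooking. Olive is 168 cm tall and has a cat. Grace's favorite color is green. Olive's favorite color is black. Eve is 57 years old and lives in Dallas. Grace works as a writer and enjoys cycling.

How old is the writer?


The writer is Grace, age 36

36


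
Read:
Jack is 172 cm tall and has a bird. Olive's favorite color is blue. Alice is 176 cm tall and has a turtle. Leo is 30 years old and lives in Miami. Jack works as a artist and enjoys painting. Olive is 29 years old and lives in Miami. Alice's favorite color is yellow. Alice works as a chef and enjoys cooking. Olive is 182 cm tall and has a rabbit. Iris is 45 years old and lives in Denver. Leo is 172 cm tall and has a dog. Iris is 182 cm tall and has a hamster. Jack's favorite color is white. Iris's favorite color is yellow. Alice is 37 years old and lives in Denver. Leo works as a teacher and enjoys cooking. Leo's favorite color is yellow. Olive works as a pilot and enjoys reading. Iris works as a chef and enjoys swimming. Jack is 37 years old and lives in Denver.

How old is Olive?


Olive is 29 years old

29


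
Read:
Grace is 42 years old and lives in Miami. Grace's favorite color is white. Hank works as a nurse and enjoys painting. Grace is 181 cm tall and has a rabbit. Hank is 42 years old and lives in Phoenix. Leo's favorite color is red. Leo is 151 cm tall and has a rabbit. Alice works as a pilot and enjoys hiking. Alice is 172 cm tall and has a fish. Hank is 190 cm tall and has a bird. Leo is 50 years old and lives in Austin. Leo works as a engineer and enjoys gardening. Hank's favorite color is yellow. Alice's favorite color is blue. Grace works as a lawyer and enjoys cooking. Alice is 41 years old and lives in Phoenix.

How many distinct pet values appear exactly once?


Unique pet values: 2

2


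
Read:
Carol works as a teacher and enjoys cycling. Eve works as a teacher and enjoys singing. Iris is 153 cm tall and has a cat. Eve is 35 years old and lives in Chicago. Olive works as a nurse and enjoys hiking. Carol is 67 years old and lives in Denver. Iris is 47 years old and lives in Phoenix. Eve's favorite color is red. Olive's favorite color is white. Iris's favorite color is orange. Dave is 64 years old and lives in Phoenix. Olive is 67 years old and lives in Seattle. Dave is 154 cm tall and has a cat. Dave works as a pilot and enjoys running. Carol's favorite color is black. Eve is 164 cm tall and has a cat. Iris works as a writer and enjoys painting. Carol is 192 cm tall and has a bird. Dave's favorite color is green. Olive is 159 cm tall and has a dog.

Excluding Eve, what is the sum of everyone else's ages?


Sum (excluding Eve): 245

245


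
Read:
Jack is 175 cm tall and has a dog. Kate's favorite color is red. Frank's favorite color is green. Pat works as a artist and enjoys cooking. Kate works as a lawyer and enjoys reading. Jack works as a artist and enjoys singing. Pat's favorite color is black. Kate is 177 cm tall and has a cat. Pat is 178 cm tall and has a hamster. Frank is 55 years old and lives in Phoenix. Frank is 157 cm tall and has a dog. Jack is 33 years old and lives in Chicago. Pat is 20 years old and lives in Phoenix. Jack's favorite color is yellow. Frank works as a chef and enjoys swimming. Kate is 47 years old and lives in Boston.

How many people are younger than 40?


Filter: 2

2


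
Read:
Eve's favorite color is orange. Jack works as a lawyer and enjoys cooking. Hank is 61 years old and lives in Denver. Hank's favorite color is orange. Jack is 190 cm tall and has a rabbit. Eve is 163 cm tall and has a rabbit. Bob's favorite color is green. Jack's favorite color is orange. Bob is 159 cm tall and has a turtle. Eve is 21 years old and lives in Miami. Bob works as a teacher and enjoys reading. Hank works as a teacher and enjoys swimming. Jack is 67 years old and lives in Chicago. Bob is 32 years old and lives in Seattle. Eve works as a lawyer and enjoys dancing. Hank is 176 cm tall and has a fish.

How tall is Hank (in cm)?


Hank is 176 cm tall

176


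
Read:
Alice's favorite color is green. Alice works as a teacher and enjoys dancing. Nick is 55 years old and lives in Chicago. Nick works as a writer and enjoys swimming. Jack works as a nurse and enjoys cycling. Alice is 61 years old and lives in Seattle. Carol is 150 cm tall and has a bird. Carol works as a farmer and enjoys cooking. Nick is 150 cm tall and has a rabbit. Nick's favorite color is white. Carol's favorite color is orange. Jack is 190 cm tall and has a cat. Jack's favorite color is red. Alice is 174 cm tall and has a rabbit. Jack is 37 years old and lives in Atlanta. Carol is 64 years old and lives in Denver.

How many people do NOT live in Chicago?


Not in Chicago: 3

3


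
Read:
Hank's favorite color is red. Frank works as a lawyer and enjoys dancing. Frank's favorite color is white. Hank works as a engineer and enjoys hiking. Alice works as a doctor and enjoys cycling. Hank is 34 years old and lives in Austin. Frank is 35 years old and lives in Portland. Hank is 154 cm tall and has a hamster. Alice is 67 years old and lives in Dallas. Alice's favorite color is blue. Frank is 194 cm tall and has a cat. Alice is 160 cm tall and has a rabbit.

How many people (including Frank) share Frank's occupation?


Frank is a lawyer. Count = 1

1


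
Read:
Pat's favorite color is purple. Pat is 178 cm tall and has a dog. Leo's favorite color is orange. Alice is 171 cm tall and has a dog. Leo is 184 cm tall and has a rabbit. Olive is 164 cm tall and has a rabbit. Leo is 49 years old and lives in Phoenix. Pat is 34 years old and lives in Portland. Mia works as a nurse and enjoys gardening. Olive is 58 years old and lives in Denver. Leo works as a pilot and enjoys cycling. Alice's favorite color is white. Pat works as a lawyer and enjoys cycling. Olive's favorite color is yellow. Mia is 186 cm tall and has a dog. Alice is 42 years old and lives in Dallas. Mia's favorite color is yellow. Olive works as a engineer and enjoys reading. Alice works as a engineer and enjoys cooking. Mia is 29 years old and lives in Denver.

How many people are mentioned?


People: Alice, Olive, Pat, Leo, Mia. Count = 5

5


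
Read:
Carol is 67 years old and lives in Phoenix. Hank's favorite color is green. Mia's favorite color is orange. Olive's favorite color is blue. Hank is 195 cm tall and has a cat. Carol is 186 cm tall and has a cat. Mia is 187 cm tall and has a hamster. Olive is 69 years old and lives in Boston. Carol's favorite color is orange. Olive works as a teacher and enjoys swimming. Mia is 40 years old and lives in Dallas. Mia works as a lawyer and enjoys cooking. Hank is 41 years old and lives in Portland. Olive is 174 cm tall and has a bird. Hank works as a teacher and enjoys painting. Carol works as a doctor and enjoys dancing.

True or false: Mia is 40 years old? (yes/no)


Mia is actually 40. yes

yes


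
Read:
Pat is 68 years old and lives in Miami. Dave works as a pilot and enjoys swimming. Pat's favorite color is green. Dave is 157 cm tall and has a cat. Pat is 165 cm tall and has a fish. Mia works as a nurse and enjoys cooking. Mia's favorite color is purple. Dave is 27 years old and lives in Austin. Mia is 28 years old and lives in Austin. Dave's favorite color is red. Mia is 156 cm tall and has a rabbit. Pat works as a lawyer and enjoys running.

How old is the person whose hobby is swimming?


Person with hobby=swimming is Dave, age 27

27


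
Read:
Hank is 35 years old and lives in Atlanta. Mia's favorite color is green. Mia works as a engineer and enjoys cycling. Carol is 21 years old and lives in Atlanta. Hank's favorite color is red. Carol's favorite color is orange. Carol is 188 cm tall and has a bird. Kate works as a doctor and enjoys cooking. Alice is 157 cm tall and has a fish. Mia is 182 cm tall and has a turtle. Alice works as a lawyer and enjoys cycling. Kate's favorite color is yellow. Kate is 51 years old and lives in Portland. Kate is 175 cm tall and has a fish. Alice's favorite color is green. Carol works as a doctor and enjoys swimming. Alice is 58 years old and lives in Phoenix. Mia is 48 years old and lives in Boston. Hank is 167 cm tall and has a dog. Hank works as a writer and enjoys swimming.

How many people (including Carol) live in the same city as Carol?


Carol lives in Atlanta. Count = 2

2
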